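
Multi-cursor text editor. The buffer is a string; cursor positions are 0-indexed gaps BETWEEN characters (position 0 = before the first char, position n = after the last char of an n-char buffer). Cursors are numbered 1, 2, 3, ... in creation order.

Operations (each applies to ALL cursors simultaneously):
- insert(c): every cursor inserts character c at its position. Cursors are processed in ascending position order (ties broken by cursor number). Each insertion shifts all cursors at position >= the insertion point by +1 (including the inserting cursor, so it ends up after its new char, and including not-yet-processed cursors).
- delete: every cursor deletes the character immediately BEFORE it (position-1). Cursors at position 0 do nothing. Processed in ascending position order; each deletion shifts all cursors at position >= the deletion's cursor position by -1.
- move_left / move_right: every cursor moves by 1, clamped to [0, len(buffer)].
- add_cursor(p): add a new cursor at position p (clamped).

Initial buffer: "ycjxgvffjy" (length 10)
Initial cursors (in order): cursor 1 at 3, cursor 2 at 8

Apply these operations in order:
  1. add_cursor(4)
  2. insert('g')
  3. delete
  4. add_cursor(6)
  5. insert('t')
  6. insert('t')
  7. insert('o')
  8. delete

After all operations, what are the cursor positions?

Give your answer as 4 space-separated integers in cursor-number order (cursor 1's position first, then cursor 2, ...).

After op 1 (add_cursor(4)): buffer="ycjxgvffjy" (len 10), cursors c1@3 c3@4 c2@8, authorship ..........
After op 2 (insert('g')): buffer="ycjgxggvffgjy" (len 13), cursors c1@4 c3@6 c2@11, authorship ...1.3....2..
After op 3 (delete): buffer="ycjxgvffjy" (len 10), cursors c1@3 c3@4 c2@8, authorship ..........
After op 4 (add_cursor(6)): buffer="ycjxgvffjy" (len 10), cursors c1@3 c3@4 c4@6 c2@8, authorship ..........
After op 5 (insert('t')): buffer="ycjtxtgvtfftjy" (len 14), cursors c1@4 c3@6 c4@9 c2@12, authorship ...1.3..4..2..
After op 6 (insert('t')): buffer="ycjttxttgvttffttjy" (len 18), cursors c1@5 c3@8 c4@12 c2@16, authorship ...11.33..44..22..
After op 7 (insert('o')): buffer="ycjttoxttogvttoffttojy" (len 22), cursors c1@6 c3@10 c4@15 c2@20, authorship ...111.333..444..222..
After op 8 (delete): buffer="ycjttxttgvttffttjy" (len 18), cursors c1@5 c3@8 c4@12 c2@16, authorship ...11.33..44..22..

Answer: 5 16 8 12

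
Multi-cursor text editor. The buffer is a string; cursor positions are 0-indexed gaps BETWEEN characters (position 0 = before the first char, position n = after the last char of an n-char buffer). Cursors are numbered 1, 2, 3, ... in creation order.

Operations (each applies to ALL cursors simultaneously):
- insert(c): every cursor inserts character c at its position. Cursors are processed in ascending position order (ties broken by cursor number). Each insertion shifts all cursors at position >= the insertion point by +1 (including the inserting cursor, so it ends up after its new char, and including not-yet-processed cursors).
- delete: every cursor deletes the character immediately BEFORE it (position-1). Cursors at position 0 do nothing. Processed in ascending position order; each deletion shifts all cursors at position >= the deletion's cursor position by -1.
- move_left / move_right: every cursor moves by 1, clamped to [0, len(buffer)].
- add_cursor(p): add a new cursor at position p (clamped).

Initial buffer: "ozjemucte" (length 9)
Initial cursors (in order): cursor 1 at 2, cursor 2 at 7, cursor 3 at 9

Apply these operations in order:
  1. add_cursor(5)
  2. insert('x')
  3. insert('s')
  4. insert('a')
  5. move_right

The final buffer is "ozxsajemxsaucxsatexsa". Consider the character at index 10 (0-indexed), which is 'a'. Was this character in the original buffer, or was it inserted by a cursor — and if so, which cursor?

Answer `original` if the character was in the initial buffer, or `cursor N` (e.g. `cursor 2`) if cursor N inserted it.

After op 1 (add_cursor(5)): buffer="ozjemucte" (len 9), cursors c1@2 c4@5 c2@7 c3@9, authorship .........
After op 2 (insert('x')): buffer="ozxjemxucxtex" (len 13), cursors c1@3 c4@7 c2@10 c3@13, authorship ..1...4..2..3
After op 3 (insert('s')): buffer="ozxsjemxsucxstexs" (len 17), cursors c1@4 c4@9 c2@13 c3@17, authorship ..11...44..22..33
After op 4 (insert('a')): buffer="ozxsajemxsaucxsatexsa" (len 21), cursors c1@5 c4@11 c2@16 c3@21, authorship ..111...444..222..333
After op 5 (move_right): buffer="ozxsajemxsaucxsatexsa" (len 21), cursors c1@6 c4@12 c2@17 c3@21, authorship ..111...444..222..333
Authorship (.=original, N=cursor N): . . 1 1 1 . . . 4 4 4 . . 2 2 2 . . 3 3 3
Index 10: author = 4

Answer: cursor 4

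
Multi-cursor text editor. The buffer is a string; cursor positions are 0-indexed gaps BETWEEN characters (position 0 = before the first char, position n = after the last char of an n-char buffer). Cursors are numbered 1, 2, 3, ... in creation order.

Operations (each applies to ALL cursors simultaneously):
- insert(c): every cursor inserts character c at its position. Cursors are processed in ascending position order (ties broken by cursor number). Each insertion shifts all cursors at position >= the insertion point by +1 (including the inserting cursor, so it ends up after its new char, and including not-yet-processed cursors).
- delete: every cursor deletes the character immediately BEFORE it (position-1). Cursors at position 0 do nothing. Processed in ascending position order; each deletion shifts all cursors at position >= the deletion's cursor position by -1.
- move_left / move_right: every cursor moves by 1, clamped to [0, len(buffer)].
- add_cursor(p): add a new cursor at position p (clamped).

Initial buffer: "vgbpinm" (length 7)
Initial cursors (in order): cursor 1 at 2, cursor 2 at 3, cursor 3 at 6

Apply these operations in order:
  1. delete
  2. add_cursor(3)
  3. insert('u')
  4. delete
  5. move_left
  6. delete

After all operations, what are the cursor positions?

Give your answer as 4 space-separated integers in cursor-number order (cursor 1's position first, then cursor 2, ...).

Answer: 0 0 0 0

Derivation:
After op 1 (delete): buffer="vpim" (len 4), cursors c1@1 c2@1 c3@3, authorship ....
After op 2 (add_cursor(3)): buffer="vpim" (len 4), cursors c1@1 c2@1 c3@3 c4@3, authorship ....
After op 3 (insert('u')): buffer="vuupiuum" (len 8), cursors c1@3 c2@3 c3@7 c4@7, authorship .12..34.
After op 4 (delete): buffer="vpim" (len 4), cursors c1@1 c2@1 c3@3 c4@3, authorship ....
After op 5 (move_left): buffer="vpim" (len 4), cursors c1@0 c2@0 c3@2 c4@2, authorship ....
After op 6 (delete): buffer="im" (len 2), cursors c1@0 c2@0 c3@0 c4@0, authorship ..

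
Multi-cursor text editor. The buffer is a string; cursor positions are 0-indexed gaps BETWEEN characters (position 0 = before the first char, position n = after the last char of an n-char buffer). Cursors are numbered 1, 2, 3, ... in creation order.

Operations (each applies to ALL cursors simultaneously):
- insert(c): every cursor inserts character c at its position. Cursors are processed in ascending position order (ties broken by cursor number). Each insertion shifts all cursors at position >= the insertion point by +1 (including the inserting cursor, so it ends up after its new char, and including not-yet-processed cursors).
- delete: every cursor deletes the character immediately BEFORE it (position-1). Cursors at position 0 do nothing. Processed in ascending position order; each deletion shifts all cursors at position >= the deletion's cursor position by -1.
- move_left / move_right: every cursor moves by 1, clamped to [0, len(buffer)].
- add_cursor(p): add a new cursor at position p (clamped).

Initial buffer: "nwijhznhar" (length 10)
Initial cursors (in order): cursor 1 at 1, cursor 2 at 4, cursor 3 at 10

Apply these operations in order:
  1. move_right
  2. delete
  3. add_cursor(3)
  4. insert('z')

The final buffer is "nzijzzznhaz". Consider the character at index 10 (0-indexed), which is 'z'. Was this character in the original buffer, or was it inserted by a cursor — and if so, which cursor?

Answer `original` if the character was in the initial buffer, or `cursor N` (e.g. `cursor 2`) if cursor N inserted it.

After op 1 (move_right): buffer="nwijhznhar" (len 10), cursors c1@2 c2@5 c3@10, authorship ..........
After op 2 (delete): buffer="nijznha" (len 7), cursors c1@1 c2@3 c3@7, authorship .......
After op 3 (add_cursor(3)): buffer="nijznha" (len 7), cursors c1@1 c2@3 c4@3 c3@7, authorship .......
After op 4 (insert('z')): buffer="nzijzzznhaz" (len 11), cursors c1@2 c2@6 c4@6 c3@11, authorship .1..24....3
Authorship (.=original, N=cursor N): . 1 . . 2 4 . . . . 3
Index 10: author = 3

Answer: cursor 3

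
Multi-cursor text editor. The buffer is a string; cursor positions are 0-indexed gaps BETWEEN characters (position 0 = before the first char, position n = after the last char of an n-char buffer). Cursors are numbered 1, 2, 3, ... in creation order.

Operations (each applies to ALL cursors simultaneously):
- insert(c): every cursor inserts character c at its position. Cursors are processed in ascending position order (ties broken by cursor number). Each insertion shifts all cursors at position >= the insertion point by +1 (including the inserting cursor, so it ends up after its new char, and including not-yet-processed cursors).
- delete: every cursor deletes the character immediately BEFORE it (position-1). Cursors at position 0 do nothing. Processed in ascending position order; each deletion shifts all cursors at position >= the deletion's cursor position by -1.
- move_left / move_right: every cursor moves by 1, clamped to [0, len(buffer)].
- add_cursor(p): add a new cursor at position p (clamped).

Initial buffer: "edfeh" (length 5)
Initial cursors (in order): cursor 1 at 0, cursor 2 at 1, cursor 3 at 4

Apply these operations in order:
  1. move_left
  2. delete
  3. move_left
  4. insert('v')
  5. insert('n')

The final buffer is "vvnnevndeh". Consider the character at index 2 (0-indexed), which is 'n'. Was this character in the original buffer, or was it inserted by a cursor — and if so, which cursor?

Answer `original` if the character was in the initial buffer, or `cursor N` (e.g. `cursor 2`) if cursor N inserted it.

Answer: cursor 1

Derivation:
After op 1 (move_left): buffer="edfeh" (len 5), cursors c1@0 c2@0 c3@3, authorship .....
After op 2 (delete): buffer="edeh" (len 4), cursors c1@0 c2@0 c3@2, authorship ....
After op 3 (move_left): buffer="edeh" (len 4), cursors c1@0 c2@0 c3@1, authorship ....
After op 4 (insert('v')): buffer="vvevdeh" (len 7), cursors c1@2 c2@2 c3@4, authorship 12.3...
After op 5 (insert('n')): buffer="vvnnevndeh" (len 10), cursors c1@4 c2@4 c3@7, authorship 1212.33...
Authorship (.=original, N=cursor N): 1 2 1 2 . 3 3 . . .
Index 2: author = 1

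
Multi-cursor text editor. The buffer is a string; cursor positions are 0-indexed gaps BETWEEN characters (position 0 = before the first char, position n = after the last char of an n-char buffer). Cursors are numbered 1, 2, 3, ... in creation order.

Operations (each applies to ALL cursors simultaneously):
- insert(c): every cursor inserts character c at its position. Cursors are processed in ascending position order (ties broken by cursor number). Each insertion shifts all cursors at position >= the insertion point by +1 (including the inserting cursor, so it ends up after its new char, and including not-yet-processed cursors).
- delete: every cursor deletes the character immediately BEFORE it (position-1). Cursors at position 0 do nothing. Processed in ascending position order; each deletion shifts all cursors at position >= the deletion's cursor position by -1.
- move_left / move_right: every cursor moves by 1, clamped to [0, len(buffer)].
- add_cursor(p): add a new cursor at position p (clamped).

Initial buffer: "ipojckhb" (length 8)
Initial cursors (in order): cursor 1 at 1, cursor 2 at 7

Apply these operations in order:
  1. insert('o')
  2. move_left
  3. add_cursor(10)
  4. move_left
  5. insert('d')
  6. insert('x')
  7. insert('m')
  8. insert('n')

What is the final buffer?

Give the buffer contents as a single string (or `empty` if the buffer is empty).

Answer: dxmniopojckdxmnhodxmnb

Derivation:
After op 1 (insert('o')): buffer="iopojckhob" (len 10), cursors c1@2 c2@9, authorship .1......2.
After op 2 (move_left): buffer="iopojckhob" (len 10), cursors c1@1 c2@8, authorship .1......2.
After op 3 (add_cursor(10)): buffer="iopojckhob" (len 10), cursors c1@1 c2@8 c3@10, authorship .1......2.
After op 4 (move_left): buffer="iopojckhob" (len 10), cursors c1@0 c2@7 c3@9, authorship .1......2.
After op 5 (insert('d')): buffer="diopojckdhodb" (len 13), cursors c1@1 c2@9 c3@12, authorship 1.1.....2.23.
After op 6 (insert('x')): buffer="dxiopojckdxhodxb" (len 16), cursors c1@2 c2@11 c3@15, authorship 11.1.....22.233.
After op 7 (insert('m')): buffer="dxmiopojckdxmhodxmb" (len 19), cursors c1@3 c2@13 c3@18, authorship 111.1.....222.2333.
After op 8 (insert('n')): buffer="dxmniopojckdxmnhodxmnb" (len 22), cursors c1@4 c2@15 c3@21, authorship 1111.1.....2222.23333.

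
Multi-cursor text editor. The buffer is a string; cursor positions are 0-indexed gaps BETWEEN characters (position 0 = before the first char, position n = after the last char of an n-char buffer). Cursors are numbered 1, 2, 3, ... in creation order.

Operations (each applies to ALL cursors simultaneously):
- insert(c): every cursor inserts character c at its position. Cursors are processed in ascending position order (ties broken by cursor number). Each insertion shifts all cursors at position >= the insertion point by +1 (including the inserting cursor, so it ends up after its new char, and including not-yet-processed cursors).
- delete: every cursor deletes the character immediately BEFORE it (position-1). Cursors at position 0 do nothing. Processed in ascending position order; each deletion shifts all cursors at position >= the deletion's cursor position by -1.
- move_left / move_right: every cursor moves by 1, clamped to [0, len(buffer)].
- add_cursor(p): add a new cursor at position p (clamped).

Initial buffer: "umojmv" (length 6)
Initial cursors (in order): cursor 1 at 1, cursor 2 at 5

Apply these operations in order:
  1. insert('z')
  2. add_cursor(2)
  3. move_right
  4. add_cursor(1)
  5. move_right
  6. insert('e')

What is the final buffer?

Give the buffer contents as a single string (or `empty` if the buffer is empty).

Answer: uzemoeejmzve

Derivation:
After op 1 (insert('z')): buffer="uzmojmzv" (len 8), cursors c1@2 c2@7, authorship .1....2.
After op 2 (add_cursor(2)): buffer="uzmojmzv" (len 8), cursors c1@2 c3@2 c2@7, authorship .1....2.
After op 3 (move_right): buffer="uzmojmzv" (len 8), cursors c1@3 c3@3 c2@8, authorship .1....2.
After op 4 (add_cursor(1)): buffer="uzmojmzv" (len 8), cursors c4@1 c1@3 c3@3 c2@8, authorship .1....2.
After op 5 (move_right): buffer="uzmojmzv" (len 8), cursors c4@2 c1@4 c3@4 c2@8, authorship .1....2.
After op 6 (insert('e')): buffer="uzemoeejmzve" (len 12), cursors c4@3 c1@7 c3@7 c2@12, authorship .14..13..2.2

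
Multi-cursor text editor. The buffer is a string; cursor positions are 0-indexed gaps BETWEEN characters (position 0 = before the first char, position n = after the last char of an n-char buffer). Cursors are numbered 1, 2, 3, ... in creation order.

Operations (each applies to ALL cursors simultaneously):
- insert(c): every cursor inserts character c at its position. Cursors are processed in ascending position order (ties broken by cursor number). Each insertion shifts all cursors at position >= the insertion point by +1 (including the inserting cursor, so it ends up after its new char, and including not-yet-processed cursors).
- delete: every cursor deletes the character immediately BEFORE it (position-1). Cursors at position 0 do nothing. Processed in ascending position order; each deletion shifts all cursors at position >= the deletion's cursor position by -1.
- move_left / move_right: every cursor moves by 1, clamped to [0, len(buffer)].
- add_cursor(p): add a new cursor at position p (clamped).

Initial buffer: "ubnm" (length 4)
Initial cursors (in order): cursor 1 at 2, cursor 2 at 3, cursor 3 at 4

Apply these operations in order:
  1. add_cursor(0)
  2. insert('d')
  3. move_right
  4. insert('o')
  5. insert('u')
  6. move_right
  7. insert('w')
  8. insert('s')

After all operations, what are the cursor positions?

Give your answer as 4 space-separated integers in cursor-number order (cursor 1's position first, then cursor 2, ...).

Answer: 14 20 24 7

Derivation:
After op 1 (add_cursor(0)): buffer="ubnm" (len 4), cursors c4@0 c1@2 c2@3 c3@4, authorship ....
After op 2 (insert('d')): buffer="dubdndmd" (len 8), cursors c4@1 c1@4 c2@6 c3@8, authorship 4..1.2.3
After op 3 (move_right): buffer="dubdndmd" (len 8), cursors c4@2 c1@5 c2@7 c3@8, authorship 4..1.2.3
After op 4 (insert('o')): buffer="duobdnodmodo" (len 12), cursors c4@3 c1@7 c2@10 c3@12, authorship 4.4.1.12.233
After op 5 (insert('u')): buffer="duoubdnoudmoudou" (len 16), cursors c4@4 c1@9 c2@13 c3@16, authorship 4.44.1.112.22333
After op 6 (move_right): buffer="duoubdnoudmoudou" (len 16), cursors c4@5 c1@10 c2@14 c3@16, authorship 4.44.1.112.22333
After op 7 (insert('w')): buffer="duoubwdnoudwmoudwouw" (len 20), cursors c4@6 c1@12 c2@17 c3@20, authorship 4.44.41.1121.2232333
After op 8 (insert('s')): buffer="duoubwsdnoudwsmoudwsouws" (len 24), cursors c4@7 c1@14 c2@20 c3@24, authorship 4.44.441.11211.223223333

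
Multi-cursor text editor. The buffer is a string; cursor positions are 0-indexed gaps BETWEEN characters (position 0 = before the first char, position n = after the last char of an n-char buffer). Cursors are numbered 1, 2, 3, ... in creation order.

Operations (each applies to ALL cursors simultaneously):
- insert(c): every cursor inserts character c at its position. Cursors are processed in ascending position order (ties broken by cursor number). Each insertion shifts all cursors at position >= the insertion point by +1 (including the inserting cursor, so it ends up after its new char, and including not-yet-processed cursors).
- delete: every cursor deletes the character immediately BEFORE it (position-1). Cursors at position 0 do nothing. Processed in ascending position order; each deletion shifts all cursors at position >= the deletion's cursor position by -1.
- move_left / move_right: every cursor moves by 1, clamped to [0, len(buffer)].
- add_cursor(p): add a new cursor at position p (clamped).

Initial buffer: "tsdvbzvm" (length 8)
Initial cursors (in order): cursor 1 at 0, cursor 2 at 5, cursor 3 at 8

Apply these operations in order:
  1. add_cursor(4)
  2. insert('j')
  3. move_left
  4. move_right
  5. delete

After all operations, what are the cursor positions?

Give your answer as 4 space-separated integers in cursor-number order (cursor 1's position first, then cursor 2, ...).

Answer: 0 5 8 4

Derivation:
After op 1 (add_cursor(4)): buffer="tsdvbzvm" (len 8), cursors c1@0 c4@4 c2@5 c3@8, authorship ........
After op 2 (insert('j')): buffer="jtsdvjbjzvmj" (len 12), cursors c1@1 c4@6 c2@8 c3@12, authorship 1....4.2...3
After op 3 (move_left): buffer="jtsdvjbjzvmj" (len 12), cursors c1@0 c4@5 c2@7 c3@11, authorship 1....4.2...3
After op 4 (move_right): buffer="jtsdvjbjzvmj" (len 12), cursors c1@1 c4@6 c2@8 c3@12, authorship 1....4.2...3
After op 5 (delete): buffer="tsdvbzvm" (len 8), cursors c1@0 c4@4 c2@5 c3@8, authorship ........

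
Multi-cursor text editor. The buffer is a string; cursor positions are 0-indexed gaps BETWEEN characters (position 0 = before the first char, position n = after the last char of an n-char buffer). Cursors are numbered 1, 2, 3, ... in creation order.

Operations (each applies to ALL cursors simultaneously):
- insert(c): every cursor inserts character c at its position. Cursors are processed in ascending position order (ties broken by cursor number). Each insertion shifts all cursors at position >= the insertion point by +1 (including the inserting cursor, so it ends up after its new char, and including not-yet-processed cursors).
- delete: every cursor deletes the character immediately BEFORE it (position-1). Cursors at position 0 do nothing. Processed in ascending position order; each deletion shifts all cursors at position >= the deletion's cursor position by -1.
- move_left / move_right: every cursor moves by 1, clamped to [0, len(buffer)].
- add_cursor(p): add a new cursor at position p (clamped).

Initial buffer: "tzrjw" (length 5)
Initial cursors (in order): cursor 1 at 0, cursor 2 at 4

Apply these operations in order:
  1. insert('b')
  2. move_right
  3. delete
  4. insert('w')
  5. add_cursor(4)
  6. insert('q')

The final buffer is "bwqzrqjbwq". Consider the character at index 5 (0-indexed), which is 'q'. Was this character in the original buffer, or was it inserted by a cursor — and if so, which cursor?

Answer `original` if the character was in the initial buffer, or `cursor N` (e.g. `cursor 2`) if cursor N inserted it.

Answer: cursor 3

Derivation:
After op 1 (insert('b')): buffer="btzrjbw" (len 7), cursors c1@1 c2@6, authorship 1....2.
After op 2 (move_right): buffer="btzrjbw" (len 7), cursors c1@2 c2@7, authorship 1....2.
After op 3 (delete): buffer="bzrjb" (len 5), cursors c1@1 c2@5, authorship 1...2
After op 4 (insert('w')): buffer="bwzrjbw" (len 7), cursors c1@2 c2@7, authorship 11...22
After op 5 (add_cursor(4)): buffer="bwzrjbw" (len 7), cursors c1@2 c3@4 c2@7, authorship 11...22
After op 6 (insert('q')): buffer="bwqzrqjbwq" (len 10), cursors c1@3 c3@6 c2@10, authorship 111..3.222
Authorship (.=original, N=cursor N): 1 1 1 . . 3 . 2 2 2
Index 5: author = 3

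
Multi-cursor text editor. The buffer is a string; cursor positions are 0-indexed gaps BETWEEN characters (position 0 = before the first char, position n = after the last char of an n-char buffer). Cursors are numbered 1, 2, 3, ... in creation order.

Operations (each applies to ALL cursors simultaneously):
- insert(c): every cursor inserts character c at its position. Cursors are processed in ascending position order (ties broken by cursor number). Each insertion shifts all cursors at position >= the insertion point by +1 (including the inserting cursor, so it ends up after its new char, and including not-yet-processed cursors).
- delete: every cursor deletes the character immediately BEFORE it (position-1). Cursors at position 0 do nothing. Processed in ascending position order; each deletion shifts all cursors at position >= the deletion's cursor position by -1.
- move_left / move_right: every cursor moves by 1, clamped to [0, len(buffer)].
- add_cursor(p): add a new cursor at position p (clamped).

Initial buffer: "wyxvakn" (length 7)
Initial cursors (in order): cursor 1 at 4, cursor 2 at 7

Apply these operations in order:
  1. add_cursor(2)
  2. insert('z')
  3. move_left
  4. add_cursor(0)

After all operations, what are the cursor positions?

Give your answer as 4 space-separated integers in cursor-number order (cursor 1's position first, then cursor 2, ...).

Answer: 5 9 2 0

Derivation:
After op 1 (add_cursor(2)): buffer="wyxvakn" (len 7), cursors c3@2 c1@4 c2@7, authorship .......
After op 2 (insert('z')): buffer="wyzxvzaknz" (len 10), cursors c3@3 c1@6 c2@10, authorship ..3..1...2
After op 3 (move_left): buffer="wyzxvzaknz" (len 10), cursors c3@2 c1@5 c2@9, authorship ..3..1...2
After op 4 (add_cursor(0)): buffer="wyzxvzaknz" (len 10), cursors c4@0 c3@2 c1@5 c2@9, authorship ..3..1...2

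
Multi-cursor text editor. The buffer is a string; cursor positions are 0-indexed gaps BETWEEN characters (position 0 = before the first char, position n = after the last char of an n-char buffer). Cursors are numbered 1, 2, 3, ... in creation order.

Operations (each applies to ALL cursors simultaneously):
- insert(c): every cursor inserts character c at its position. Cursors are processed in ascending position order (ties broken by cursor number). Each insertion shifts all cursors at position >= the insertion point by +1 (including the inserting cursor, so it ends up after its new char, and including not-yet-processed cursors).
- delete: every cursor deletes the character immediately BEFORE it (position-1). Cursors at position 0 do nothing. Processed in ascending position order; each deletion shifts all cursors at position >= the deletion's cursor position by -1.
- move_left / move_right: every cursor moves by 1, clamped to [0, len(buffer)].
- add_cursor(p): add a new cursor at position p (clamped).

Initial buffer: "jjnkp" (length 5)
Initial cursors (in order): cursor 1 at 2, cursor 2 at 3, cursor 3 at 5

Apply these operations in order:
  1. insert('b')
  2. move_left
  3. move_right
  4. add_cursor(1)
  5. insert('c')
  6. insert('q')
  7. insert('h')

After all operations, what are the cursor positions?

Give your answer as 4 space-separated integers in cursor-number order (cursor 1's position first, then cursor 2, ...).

After op 1 (insert('b')): buffer="jjbnbkpb" (len 8), cursors c1@3 c2@5 c3@8, authorship ..1.2..3
After op 2 (move_left): buffer="jjbnbkpb" (len 8), cursors c1@2 c2@4 c3@7, authorship ..1.2..3
After op 3 (move_right): buffer="jjbnbkpb" (len 8), cursors c1@3 c2@5 c3@8, authorship ..1.2..3
After op 4 (add_cursor(1)): buffer="jjbnbkpb" (len 8), cursors c4@1 c1@3 c2@5 c3@8, authorship ..1.2..3
After op 5 (insert('c')): buffer="jcjbcnbckpbc" (len 12), cursors c4@2 c1@5 c2@8 c3@12, authorship .4.11.22..33
After op 6 (insert('q')): buffer="jcqjbcqnbcqkpbcq" (len 16), cursors c4@3 c1@7 c2@11 c3@16, authorship .44.111.222..333
After op 7 (insert('h')): buffer="jcqhjbcqhnbcqhkpbcqh" (len 20), cursors c4@4 c1@9 c2@14 c3@20, authorship .444.1111.2222..3333

Answer: 9 14 20 4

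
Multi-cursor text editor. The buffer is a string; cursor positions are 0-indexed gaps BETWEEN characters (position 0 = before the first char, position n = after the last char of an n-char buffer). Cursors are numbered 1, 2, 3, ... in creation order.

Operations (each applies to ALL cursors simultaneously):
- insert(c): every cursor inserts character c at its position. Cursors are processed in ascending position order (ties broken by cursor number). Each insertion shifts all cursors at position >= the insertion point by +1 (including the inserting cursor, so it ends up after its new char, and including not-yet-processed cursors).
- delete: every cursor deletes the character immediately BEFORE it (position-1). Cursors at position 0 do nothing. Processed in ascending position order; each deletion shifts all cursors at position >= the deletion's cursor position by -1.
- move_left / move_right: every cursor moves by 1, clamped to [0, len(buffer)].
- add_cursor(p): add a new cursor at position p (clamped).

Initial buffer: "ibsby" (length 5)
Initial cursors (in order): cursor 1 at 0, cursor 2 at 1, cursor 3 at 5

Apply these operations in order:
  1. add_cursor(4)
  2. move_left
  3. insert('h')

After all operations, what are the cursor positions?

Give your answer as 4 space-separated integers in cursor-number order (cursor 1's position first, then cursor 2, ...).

After op 1 (add_cursor(4)): buffer="ibsby" (len 5), cursors c1@0 c2@1 c4@4 c3@5, authorship .....
After op 2 (move_left): buffer="ibsby" (len 5), cursors c1@0 c2@0 c4@3 c3@4, authorship .....
After op 3 (insert('h')): buffer="hhibshbhy" (len 9), cursors c1@2 c2@2 c4@6 c3@8, authorship 12...4.3.

Answer: 2 2 8 6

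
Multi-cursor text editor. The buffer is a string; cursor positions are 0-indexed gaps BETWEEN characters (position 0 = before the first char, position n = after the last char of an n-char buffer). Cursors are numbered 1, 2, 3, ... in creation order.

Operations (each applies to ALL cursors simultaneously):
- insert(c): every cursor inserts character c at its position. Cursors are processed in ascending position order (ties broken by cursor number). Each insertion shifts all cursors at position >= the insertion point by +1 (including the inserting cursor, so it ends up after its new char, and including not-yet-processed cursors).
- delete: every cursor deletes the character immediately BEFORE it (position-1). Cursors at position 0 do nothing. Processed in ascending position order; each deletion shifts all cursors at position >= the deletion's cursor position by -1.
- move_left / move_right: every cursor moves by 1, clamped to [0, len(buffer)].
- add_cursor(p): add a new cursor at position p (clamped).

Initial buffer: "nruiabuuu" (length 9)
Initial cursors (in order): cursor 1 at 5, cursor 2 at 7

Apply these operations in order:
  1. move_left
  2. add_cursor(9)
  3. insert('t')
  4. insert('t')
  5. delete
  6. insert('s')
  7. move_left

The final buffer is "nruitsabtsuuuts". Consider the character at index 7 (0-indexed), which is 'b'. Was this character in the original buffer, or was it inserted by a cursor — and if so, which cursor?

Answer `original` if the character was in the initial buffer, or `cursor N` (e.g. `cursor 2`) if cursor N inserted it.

Answer: original

Derivation:
After op 1 (move_left): buffer="nruiabuuu" (len 9), cursors c1@4 c2@6, authorship .........
After op 2 (add_cursor(9)): buffer="nruiabuuu" (len 9), cursors c1@4 c2@6 c3@9, authorship .........
After op 3 (insert('t')): buffer="nruitabtuuut" (len 12), cursors c1@5 c2@8 c3@12, authorship ....1..2...3
After op 4 (insert('t')): buffer="nruittabttuuutt" (len 15), cursors c1@6 c2@10 c3@15, authorship ....11..22...33
After op 5 (delete): buffer="nruitabtuuut" (len 12), cursors c1@5 c2@8 c3@12, authorship ....1..2...3
After op 6 (insert('s')): buffer="nruitsabtsuuuts" (len 15), cursors c1@6 c2@10 c3@15, authorship ....11..22...33
After op 7 (move_left): buffer="nruitsabtsuuuts" (len 15), cursors c1@5 c2@9 c3@14, authorship ....11..22...33
Authorship (.=original, N=cursor N): . . . . 1 1 . . 2 2 . . . 3 3
Index 7: author = original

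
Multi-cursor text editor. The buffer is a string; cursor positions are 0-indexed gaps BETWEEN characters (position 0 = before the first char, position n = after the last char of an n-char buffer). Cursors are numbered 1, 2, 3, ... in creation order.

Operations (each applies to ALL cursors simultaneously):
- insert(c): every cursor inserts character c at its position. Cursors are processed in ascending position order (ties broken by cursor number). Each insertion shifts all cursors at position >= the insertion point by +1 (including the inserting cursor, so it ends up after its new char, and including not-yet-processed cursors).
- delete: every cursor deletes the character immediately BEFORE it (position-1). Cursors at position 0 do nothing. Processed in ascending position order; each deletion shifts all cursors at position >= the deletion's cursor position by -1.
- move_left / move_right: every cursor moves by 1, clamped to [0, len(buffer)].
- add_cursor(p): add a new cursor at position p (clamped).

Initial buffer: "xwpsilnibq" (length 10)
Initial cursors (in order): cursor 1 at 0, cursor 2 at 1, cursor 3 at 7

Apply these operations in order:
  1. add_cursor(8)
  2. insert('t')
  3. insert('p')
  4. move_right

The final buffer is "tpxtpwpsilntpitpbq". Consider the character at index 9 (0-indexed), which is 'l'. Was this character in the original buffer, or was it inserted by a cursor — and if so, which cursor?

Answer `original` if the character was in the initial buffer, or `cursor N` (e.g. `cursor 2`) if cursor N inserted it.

After op 1 (add_cursor(8)): buffer="xwpsilnibq" (len 10), cursors c1@0 c2@1 c3@7 c4@8, authorship ..........
After op 2 (insert('t')): buffer="txtwpsilntitbq" (len 14), cursors c1@1 c2@3 c3@10 c4@12, authorship 1.2......3.4..
After op 3 (insert('p')): buffer="tpxtpwpsilntpitpbq" (len 18), cursors c1@2 c2@5 c3@13 c4@16, authorship 11.22......33.44..
After op 4 (move_right): buffer="tpxtpwpsilntpitpbq" (len 18), cursors c1@3 c2@6 c3@14 c4@17, authorship 11.22......33.44..
Authorship (.=original, N=cursor N): 1 1 . 2 2 . . . . . . 3 3 . 4 4 . .
Index 9: author = original

Answer: original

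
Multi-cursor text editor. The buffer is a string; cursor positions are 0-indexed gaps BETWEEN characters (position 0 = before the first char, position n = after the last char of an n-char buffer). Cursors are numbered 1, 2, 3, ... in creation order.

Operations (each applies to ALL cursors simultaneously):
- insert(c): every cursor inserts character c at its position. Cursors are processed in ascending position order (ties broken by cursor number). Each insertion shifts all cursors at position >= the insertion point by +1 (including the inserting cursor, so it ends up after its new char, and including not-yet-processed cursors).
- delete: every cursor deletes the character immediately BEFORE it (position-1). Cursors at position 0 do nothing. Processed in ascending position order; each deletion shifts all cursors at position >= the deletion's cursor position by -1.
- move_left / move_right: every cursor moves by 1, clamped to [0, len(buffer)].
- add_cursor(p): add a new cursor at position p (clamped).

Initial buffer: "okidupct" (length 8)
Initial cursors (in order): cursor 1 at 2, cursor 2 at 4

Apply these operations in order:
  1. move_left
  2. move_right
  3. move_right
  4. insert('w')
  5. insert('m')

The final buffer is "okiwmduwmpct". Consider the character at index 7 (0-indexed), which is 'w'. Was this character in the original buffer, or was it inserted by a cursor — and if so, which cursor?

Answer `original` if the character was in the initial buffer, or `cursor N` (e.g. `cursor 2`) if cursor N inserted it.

Answer: cursor 2

Derivation:
After op 1 (move_left): buffer="okidupct" (len 8), cursors c1@1 c2@3, authorship ........
After op 2 (move_right): buffer="okidupct" (len 8), cursors c1@2 c2@4, authorship ........
After op 3 (move_right): buffer="okidupct" (len 8), cursors c1@3 c2@5, authorship ........
After op 4 (insert('w')): buffer="okiwduwpct" (len 10), cursors c1@4 c2@7, authorship ...1..2...
After op 5 (insert('m')): buffer="okiwmduwmpct" (len 12), cursors c1@5 c2@9, authorship ...11..22...
Authorship (.=original, N=cursor N): . . . 1 1 . . 2 2 . . .
Index 7: author = 2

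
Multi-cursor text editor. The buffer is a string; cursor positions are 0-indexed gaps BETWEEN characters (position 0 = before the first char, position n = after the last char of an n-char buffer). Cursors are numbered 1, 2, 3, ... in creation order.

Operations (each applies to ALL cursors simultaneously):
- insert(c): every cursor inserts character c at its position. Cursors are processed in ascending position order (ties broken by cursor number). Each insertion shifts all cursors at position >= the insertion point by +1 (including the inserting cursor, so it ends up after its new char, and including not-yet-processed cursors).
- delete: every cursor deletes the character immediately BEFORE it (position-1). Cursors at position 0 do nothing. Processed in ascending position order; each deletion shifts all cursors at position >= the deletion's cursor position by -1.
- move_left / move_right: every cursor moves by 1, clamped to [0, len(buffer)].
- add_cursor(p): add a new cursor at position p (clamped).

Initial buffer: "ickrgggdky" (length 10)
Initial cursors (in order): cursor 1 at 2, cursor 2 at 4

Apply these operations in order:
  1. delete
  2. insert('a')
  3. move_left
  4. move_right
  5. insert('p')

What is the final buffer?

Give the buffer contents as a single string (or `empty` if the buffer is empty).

After op 1 (delete): buffer="ikgggdky" (len 8), cursors c1@1 c2@2, authorship ........
After op 2 (insert('a')): buffer="iakagggdky" (len 10), cursors c1@2 c2@4, authorship .1.2......
After op 3 (move_left): buffer="iakagggdky" (len 10), cursors c1@1 c2@3, authorship .1.2......
After op 4 (move_right): buffer="iakagggdky" (len 10), cursors c1@2 c2@4, authorship .1.2......
After op 5 (insert('p')): buffer="iapkapgggdky" (len 12), cursors c1@3 c2@6, authorship .11.22......

Answer: iapkapgggdky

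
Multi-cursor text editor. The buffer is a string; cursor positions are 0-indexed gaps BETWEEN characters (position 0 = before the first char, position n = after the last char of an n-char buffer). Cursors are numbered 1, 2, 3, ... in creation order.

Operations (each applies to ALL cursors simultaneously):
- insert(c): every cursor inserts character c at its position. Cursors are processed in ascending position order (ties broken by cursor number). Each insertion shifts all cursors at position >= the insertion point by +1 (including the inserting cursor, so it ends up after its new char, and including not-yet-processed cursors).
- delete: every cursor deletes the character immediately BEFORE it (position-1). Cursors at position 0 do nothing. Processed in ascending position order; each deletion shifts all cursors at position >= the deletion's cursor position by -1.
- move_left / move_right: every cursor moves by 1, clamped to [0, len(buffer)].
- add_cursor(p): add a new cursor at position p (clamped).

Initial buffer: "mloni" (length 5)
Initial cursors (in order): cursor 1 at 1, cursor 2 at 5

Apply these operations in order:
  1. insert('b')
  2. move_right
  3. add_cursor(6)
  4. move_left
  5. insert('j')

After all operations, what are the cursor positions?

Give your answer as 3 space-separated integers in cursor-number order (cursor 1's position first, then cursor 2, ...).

Answer: 3 9 7

Derivation:
After op 1 (insert('b')): buffer="mblonib" (len 7), cursors c1@2 c2@7, authorship .1....2
After op 2 (move_right): buffer="mblonib" (len 7), cursors c1@3 c2@7, authorship .1....2
After op 3 (add_cursor(6)): buffer="mblonib" (len 7), cursors c1@3 c3@6 c2@7, authorship .1....2
After op 4 (move_left): buffer="mblonib" (len 7), cursors c1@2 c3@5 c2@6, authorship .1....2
After op 5 (insert('j')): buffer="mbjlonjijb" (len 10), cursors c1@3 c3@7 c2@9, authorship .11...3.22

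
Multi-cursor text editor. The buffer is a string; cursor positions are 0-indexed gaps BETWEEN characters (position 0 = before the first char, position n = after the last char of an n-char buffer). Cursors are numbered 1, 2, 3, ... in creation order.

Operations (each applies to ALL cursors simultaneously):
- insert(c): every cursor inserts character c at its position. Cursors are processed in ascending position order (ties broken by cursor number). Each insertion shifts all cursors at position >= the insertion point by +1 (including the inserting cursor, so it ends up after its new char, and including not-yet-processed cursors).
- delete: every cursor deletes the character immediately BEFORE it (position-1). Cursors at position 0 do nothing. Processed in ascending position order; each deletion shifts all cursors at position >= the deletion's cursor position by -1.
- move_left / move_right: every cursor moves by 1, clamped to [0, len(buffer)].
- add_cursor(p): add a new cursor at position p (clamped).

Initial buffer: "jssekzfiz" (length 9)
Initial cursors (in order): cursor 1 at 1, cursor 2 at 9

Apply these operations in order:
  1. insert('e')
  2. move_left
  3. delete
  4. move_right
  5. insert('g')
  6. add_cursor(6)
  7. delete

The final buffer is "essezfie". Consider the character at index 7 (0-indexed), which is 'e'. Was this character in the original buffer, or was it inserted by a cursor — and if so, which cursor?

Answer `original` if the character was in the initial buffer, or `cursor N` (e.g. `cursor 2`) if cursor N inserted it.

After op 1 (insert('e')): buffer="jessekzfize" (len 11), cursors c1@2 c2@11, authorship .1........2
After op 2 (move_left): buffer="jessekzfize" (len 11), cursors c1@1 c2@10, authorship .1........2
After op 3 (delete): buffer="essekzfie" (len 9), cursors c1@0 c2@8, authorship 1.......2
After op 4 (move_right): buffer="essekzfie" (len 9), cursors c1@1 c2@9, authorship 1.......2
After op 5 (insert('g')): buffer="egssekzfieg" (len 11), cursors c1@2 c2@11, authorship 11.......22
After op 6 (add_cursor(6)): buffer="egssekzfieg" (len 11), cursors c1@2 c3@6 c2@11, authorship 11.......22
After op 7 (delete): buffer="essezfie" (len 8), cursors c1@1 c3@4 c2@8, authorship 1......2
Authorship (.=original, N=cursor N): 1 . . . . . . 2
Index 7: author = 2

Answer: cursor 2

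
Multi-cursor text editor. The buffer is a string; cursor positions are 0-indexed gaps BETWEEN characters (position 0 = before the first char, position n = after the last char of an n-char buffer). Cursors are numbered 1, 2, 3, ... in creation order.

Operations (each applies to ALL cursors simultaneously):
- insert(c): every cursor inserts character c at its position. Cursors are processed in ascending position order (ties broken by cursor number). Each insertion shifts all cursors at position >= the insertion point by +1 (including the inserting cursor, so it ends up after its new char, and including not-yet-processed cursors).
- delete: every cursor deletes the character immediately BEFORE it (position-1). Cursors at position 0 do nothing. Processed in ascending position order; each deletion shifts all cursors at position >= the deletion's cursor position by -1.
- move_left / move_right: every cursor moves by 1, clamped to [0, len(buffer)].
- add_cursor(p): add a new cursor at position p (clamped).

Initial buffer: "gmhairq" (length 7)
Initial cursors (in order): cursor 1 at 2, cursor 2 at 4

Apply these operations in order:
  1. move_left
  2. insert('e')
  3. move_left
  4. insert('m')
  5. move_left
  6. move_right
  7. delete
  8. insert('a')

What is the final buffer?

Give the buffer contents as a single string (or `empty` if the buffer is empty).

After op 1 (move_left): buffer="gmhairq" (len 7), cursors c1@1 c2@3, authorship .......
After op 2 (insert('e')): buffer="gemheairq" (len 9), cursors c1@2 c2@5, authorship .1..2....
After op 3 (move_left): buffer="gemheairq" (len 9), cursors c1@1 c2@4, authorship .1..2....
After op 4 (insert('m')): buffer="gmemhmeairq" (len 11), cursors c1@2 c2@6, authorship .11..22....
After op 5 (move_left): buffer="gmemhmeairq" (len 11), cursors c1@1 c2@5, authorship .11..22....
After op 6 (move_right): buffer="gmemhmeairq" (len 11), cursors c1@2 c2@6, authorship .11..22....
After op 7 (delete): buffer="gemheairq" (len 9), cursors c1@1 c2@4, authorship .1..2....
After op 8 (insert('a')): buffer="gaemhaeairq" (len 11), cursors c1@2 c2@6, authorship .11..22....

Answer: gaemhaeairq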